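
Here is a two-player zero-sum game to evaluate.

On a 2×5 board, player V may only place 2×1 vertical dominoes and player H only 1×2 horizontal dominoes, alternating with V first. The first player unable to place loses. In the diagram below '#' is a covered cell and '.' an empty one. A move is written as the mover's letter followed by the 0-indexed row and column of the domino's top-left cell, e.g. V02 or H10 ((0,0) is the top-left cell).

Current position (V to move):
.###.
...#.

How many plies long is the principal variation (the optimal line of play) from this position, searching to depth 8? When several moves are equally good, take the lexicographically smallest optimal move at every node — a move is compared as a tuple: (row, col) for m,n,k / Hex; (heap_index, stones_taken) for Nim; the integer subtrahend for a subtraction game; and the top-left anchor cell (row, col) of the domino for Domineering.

PV length from [.###./...#.]: 3 plies

ply 1, V at .###./...#. | V00=+1→####./#..#.*; V04=-1→.####/...##
ply 2, H at ####./#..#. | H11=-1→####./####.*
ply 3, V at ####./####. | V04=+1→#####/#####*
ply 4: #####/##### is terminal -1 (H); from .###./...#. depth 8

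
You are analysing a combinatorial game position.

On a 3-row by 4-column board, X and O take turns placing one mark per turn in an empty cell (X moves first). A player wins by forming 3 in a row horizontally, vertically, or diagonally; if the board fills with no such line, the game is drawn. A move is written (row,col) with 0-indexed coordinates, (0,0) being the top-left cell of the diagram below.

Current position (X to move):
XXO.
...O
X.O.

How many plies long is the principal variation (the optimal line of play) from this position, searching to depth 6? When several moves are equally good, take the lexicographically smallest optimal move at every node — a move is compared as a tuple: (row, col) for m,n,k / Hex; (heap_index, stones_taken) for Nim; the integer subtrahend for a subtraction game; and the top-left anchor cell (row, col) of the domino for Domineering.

PV length from [XXO./...O/X.O.]: 1 ply

p1 X@[XXO./...O/X.O.]: (0,3)[XXOX/...O/X.O.]-1 (1,0)[XXO./X..O/X.O.]+1* (1,1)[XXO./.X.O/X.O.]-1 (1,2)[XXO./..XO/X.O.]+1 (2,1)[XXO./...O/XXO.]-1 (2,3)[XXO./...O/X.OX]-1
p2 O@[XXO./X..O/X.O.] terminal -1; root [XXO./...O/X.O.] d6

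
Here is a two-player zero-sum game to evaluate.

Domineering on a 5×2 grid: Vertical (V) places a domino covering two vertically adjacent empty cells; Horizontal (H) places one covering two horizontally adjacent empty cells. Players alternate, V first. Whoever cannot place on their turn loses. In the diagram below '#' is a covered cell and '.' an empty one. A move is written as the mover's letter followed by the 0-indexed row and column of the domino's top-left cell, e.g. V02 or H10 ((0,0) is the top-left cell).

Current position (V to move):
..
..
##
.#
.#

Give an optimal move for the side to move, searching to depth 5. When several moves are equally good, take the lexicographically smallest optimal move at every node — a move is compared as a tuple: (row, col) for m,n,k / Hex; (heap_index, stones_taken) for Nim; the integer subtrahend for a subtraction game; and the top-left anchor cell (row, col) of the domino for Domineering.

p1 V@[../../##/.#/.#]: V00[#./#./##/.#/.#]+1* V01[.#/.#/##/.#/.#]+1 V30[../../##/##/##]-1
p2 H@[#./#./##/.#/.#] terminal -1; root [../../##/.#/.#] d5

V's best at [../../##/.#/.#]: V00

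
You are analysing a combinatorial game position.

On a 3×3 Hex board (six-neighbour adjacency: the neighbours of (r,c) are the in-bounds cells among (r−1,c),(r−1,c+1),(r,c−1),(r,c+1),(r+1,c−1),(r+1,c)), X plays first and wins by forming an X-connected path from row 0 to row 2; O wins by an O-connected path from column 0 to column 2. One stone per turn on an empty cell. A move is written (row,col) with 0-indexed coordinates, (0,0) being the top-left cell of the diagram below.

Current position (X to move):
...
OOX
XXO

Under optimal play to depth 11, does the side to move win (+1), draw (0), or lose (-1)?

value(.../OOX/XXO, X) = +1

ply 1, X at .../OOX/XXO | (0,0)=-1→X../OOX/XXO; (0,1)=-1→.X./OOX/XXO; (0,2)=+1→..X/OOX/XXO*
ply 2: ..X/OOX/XXO is terminal -1 (O); from .../OOX/XXO depth 11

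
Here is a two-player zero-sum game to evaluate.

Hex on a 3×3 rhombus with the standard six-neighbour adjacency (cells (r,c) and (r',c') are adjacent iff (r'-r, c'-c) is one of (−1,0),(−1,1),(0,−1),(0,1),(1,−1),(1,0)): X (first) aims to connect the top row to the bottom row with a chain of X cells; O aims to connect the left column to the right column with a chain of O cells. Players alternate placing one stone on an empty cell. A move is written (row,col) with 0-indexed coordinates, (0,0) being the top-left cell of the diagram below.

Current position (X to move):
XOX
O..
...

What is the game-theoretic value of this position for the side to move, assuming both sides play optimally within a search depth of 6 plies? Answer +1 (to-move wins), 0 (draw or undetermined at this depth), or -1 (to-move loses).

value(XOX/O../..., X) = +1

[XOX/O../...] X move#1: (1,1):+1/XOX/OX./...*, (1,2):+1/XOX/O.X/..., (2,0):+1/XOX/O../X.., (2,1):+1/XOX/O../.X., (2,2):+1/XOX/O../..X
[XOX/OX./...] O move#2: (1,2):-1/XOX/OXO/...*, (2,0):-1/XOX/OX./O.., (2,1):-1/XOX/OX./.O., (2,2):-1/XOX/OX./..O
[XOX/OXO/...] X move#3: (2,0):+1/XOX/OXO/X..*, (2,1):+1/XOX/OXO/.X., (2,2):+1/XOX/OXO/..X
[XOX/OXO/X..] end (terminal -1, O#4); searched XOX/O../... to 6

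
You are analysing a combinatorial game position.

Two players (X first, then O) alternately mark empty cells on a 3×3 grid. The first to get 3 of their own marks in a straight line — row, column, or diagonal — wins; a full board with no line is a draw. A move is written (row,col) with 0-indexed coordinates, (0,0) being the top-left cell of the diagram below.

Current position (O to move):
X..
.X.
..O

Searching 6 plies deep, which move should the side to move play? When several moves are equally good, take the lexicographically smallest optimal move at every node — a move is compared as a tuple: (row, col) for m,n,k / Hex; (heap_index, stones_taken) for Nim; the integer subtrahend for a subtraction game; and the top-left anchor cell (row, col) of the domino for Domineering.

O's best at [X../.X./..O]: (0,2)

p1 O@[X../.X./..O]: (0,1)[XO./.X./..O]-1 (0,2)[X.O/.X./..O]+0* (1,0)[X../OX./..O]-1 (1,2)[X../.XO/..O]-1 (2,0)[X../.X./O.O]+0 (2,1)[X../.X./.OO]-1
p2 X@[X.O/.X./..O]: (0,1)[XXO/.X./..O]-1 (1,0)[X.O/XX./..O]-1 (1,2)[X.O/.XX/..O]+0* (2,0)[X.O/.X./X.O]-1 (2,1)[X.O/.X./.XO]-1
p3 O@[X.O/.XX/..O]: (0,1)[XOO/.XX/..O]-1 (1,0)[X.O/OXX/..O]+0* (2,0)[X.O/.XX/O.O]-1 (2,1)[X.O/.XX/.OO]-1
p4 X@[X.O/OXX/..O]: (0,1)[XXO/OXX/..O]+0* (2,0)[X.O/OXX/X.O]+0 (2,1)[X.O/OXX/.XO]+0
p5 O@[XXO/OXX/..O]: (2,0)[XXO/OXX/O.O]-1 (2,1)[XXO/OXX/.OO]+0*
p6 X@[XXO/OXX/.OO]: (2,0)[XXO/OXX/XOO]+0*
p7 O@[XXO/OXX/XOO] terminal +0; root [X../.X./..O] d6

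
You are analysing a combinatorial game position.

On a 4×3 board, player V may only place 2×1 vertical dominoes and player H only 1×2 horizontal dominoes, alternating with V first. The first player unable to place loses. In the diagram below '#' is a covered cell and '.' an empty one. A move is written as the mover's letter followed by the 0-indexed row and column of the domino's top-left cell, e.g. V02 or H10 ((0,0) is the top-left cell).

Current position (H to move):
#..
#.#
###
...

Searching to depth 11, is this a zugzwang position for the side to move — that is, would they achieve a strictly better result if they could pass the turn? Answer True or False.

ply 1, H at #../#.#/###/... | H01=+1→###/#.#/###/...*; H30=-1→#../#.#/###/##.; H31=-1→#../#.#/###/.##
ply 2: ###/#.#/###/... is terminal -1 (V); from #../#.#/###/... depth 11
pass branch (V moves first from the same position):
  | ply 1, V at #../#.#/###/... | V01=-1→##./###/###/...*
  | ply 2, H at ##./###/###/... | H30=+1→##./###/###/##.*; H31=+1→##./###/###/.##
  | ply 3: ##./###/###/##. is terminal -1 (V); from #../#.#/###/... depth 11
H moving scores +1; H passing scores +1

zugzwang(#../#.#/###/..., H) = False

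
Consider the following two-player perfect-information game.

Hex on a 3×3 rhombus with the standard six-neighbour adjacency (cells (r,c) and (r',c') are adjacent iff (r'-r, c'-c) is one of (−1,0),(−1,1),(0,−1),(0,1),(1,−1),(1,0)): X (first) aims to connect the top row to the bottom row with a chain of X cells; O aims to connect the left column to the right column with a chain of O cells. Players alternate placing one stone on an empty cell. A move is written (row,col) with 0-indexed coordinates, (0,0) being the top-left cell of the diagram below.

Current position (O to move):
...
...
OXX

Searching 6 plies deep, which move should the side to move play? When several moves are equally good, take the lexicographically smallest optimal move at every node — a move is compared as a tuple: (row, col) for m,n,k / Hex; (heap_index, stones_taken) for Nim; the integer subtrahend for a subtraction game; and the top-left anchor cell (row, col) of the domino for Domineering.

O's best at [.../.../OXX]: (0,2)

[.../.../OXX] O move#1: (0,0):-1/O../.../OXX, (0,1):-1/.O./.../OXX, (0,2):+1/..O/.../OXX*, (1,0):-1/.../O../OXX, (1,1):+1/.../.O./OXX, (1,2):-1/.../..O/OXX
[..O/.../OXX] X move#2: (0,0):-1/X.O/.../OXX*, (0,1):-1/.XO/.../OXX, (1,0):-1/..O/X../OXX, (1,1):-1/..O/.X./OXX, (1,2):-1/..O/..X/OXX
[X.O/.../OXX] O move#3: (0,1):+1/XOO/.../OXX*, (1,0):+1/X.O/O../OXX, (1,1):+1/X.O/.O./OXX, (1,2):-1/X.O/..O/OXX
[XOO/.../OXX] X move#4: (1,0):-1/XOO/X../OXX*, (1,1):-1/XOO/.X./OXX, (1,2):-1/XOO/..X/OXX
[XOO/X../OXX] O move#5: (1,1):+1/XOO/XO./OXX*, (1,2):-1/XOO/X.O/OXX
[XOO/XO./OXX] end (terminal -1, X#6); searched .../.../OXX to 6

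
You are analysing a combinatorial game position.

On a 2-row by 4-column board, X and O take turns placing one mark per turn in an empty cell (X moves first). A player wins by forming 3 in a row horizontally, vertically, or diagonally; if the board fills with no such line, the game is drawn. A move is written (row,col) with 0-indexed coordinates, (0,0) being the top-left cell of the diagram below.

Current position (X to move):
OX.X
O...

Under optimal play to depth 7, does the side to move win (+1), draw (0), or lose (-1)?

value(OX.X/O..., X) = +1

p1 X@[OX.X/O...]: (0,2)[OXXX/O...]+1* (1,1)[OX.X/OX..]+0 (1,2)[OX.X/O.X.]+0 (1,3)[OX.X/O..X]+0
p2 O@[OXXX/O...] terminal -1; root [OX.X/O...] d7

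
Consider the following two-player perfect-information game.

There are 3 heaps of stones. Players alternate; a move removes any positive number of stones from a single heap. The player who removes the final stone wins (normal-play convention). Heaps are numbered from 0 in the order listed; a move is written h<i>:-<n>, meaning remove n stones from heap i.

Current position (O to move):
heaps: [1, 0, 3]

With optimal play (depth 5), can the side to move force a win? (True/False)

p1 O@[(1,0,3)]: h0:-1[(0,0,3)]-1 h2:-1[(1,0,2)]-1 h2:-2[(1,0,1)]+1* h2:-3[(1,0,0)]-1
p2 X@[(1,0,1)]: h0:-1[(0,0,1)]-1* h2:-1[(1,0,0)]-1
p3 O@[(0,0,1)]: h2:-1[(0,0,0)]+1*
p4 X@[(0,0,0)] terminal -1; root [(1,0,3)] d5

O winning at [(1,0,3)]: True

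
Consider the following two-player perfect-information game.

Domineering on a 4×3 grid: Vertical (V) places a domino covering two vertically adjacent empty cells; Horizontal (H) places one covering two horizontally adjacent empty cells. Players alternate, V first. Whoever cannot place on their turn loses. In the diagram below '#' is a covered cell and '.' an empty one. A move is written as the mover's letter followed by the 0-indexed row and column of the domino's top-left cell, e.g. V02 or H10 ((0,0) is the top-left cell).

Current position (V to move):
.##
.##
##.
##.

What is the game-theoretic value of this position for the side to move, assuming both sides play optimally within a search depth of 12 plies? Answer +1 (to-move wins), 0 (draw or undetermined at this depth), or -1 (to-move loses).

value(.##/.##/##./##., V) = +1

p1 V@[.##/.##/##./##.]: V00[###/###/##./##.]+1* V22[.##/.##/###/###]+1
p2 H@[###/###/##./##.] terminal -1; root [.##/.##/##./##.] d12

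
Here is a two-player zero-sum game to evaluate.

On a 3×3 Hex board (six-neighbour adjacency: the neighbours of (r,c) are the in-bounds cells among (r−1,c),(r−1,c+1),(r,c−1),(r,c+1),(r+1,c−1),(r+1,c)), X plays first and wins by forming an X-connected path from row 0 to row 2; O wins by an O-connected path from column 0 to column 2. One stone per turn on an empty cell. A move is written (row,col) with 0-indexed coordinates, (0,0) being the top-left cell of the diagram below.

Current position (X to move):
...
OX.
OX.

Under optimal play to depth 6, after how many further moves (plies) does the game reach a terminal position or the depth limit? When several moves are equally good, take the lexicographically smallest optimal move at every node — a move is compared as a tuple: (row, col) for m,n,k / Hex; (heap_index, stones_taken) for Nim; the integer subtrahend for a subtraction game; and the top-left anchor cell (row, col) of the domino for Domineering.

PV length from [.../OX./OX.]: 3 plies

p1 X@[.../OX./OX.]: (0,0)[X../OX./OX.]+1* (0,1)[.X./OX./OX.]+1 (0,2)[..X/OX./OX.]+1 (1,2)[.../OXX/OX.]+1 (2,2)[.../OX./OXX]+1
p2 O@[X../OX./OX.]: (0,1)[XO./OX./OX.]-1* (0,2)[X.O/OX./OX.]-1 (1,2)[X../OXO/OX.]-1 (2,2)[X../OX./OXO]-1
p3 X@[XO./OX./OX.]: (0,2)[XOX/OX./OX.]+1* (1,2)[XO./OXX/OX.]-1 (2,2)[XO./OX./OXX]-1
p4 O@[XOX/OX./OX.] terminal -1; root [.../OX./OX.] d6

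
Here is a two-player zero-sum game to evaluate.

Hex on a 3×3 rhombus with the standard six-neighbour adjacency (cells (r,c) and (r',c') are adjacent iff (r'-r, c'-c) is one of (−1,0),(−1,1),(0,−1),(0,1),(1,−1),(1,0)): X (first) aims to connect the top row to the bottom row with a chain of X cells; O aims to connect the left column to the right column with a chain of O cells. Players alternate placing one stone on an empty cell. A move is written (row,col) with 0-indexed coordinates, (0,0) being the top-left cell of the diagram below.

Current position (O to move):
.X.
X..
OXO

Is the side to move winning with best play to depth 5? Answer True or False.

O winning at [.X./X../OXO]: True

ply 1, O at .X./X../OXO | (0,0)=-1→OX./X../OXO; (0,2)=-1→.XO/X../OXO; (1,1)=+1→.X./XO./OXO*; (1,2)=-1→.X./X.O/OXO
ply 2, X at .X./XO./OXO | (0,0)=-1→XX./XO./OXO*; (0,2)=-1→.XX/XO./OXO; (1,2)=-1→.X./XOX/OXO
ply 3, O at XX./XO./OXO | (0,2)=+1→XXO/XO./OXO*; (1,2)=+1→XX./XOO/OXO
ply 4: XXO/XO./OXO is terminal -1 (X); from .X./X../OXO depth 5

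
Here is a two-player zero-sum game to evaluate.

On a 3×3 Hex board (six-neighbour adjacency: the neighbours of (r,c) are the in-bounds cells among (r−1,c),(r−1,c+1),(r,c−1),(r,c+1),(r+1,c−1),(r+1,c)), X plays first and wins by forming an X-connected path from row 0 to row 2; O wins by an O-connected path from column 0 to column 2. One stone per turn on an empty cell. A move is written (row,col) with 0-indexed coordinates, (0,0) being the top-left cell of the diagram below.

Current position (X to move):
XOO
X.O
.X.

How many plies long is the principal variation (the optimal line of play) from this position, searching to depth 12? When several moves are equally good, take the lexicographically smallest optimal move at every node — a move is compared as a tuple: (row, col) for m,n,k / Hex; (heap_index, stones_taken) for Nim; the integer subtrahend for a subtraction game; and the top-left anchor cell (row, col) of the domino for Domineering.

PV length from [XOO/X.O/.X.]: 1 ply

ply 1, X at XOO/X.O/.X. | (1,1)=+1→XOO/XXO/.X.*; (2,0)=+1→XOO/X.O/XX.; (2,2)=+1→XOO/X.O/.XX
ply 2: XOO/XXO/.X. is terminal -1 (O); from XOO/X.O/.X. depth 12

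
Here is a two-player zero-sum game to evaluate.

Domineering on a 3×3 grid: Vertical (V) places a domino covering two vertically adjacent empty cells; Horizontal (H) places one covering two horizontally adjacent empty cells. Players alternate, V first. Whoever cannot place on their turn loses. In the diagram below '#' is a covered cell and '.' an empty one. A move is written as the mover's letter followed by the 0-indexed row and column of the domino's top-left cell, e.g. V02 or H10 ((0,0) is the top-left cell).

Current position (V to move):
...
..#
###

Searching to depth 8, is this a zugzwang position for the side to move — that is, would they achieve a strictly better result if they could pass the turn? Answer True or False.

zugzwang(.../..#/###, V) = False

[.../..#/###] V move#1: V00:-1/#../#.#/###, V01:+1/.#./.##/###*
[.#./.##/###] end (terminal -1, H#2); searched .../..#/### to 8
suppose V passes — search the same position with H to move:
pass> [.../..#/###] H move#1: H00:+1/##./..#/###*, H01:-1/.##/..#/###, H10:+1/.../###/###
pass> [##./..#/###] end (terminal -1, V#2); searched .../..#/### to 8
for V: play +1, pass -1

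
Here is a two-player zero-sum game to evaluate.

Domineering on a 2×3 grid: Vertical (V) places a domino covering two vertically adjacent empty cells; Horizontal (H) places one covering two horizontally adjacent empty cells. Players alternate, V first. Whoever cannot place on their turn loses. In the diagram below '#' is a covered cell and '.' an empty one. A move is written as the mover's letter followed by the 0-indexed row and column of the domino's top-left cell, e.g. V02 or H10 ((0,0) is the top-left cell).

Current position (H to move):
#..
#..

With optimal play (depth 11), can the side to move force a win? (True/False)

[#../#..] H move#1: H01:+1/###/#..*, H11:+1/#../###
[###/#..] end (terminal -1, V#2); searched #../#.. to 11

H winning at [#../#..]: True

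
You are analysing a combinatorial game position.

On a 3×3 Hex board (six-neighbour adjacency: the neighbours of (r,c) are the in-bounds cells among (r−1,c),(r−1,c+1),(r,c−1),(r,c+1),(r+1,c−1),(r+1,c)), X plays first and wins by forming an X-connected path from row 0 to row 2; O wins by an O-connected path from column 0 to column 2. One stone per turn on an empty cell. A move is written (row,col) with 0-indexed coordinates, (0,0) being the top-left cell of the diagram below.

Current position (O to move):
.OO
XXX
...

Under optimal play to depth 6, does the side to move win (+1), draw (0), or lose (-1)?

p1 O@[.OO/XXX/...]: (0,0)[OOO/XXX/...]+1* (2,0)[.OO/XXX/O..]-1 (2,1)[.OO/XXX/.O.]-1 (2,2)[.OO/XXX/..O]-1
p2 X@[OOO/XXX/...] terminal -1; root [.OO/XXX/...] d6

value(.OO/XXX/..., O) = +1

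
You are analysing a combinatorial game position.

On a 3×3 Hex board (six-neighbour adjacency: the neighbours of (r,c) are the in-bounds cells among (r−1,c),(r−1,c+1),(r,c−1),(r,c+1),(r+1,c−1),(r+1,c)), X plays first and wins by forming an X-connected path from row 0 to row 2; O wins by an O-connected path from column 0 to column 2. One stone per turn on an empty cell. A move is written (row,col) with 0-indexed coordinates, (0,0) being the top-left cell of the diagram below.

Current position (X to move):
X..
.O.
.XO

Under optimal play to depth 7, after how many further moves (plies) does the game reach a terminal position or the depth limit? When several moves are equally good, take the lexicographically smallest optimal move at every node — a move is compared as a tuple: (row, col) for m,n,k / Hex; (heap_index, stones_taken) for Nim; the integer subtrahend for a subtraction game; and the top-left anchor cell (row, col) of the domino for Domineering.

PV length from [X../.O./.XO]: 4 plies

[X../.O./.XO] X move#1: (0,1):-1/XX./.O./.XO*, (0,2):-1/X.X/.O./.XO, (1,0):-1/X../XO./.XO, (1,2):-1/X../.OX/.XO, (2,0):-1/X../.O./XXO
[XX./.O./.XO] O move#2: (0,2):+1/XXO/.O./.XO*, (1,0):+1/XX./OO./.XO, (1,2):+1/XX./.OO/.XO, (2,0):+1/XX./.O./OXO
[XXO/.O./.XO] X move#3: (1,0):-1/XXO/XO./.XO*, (1,2):-1/XXO/.OX/.XO, (2,0):-1/XXO/.O./XXO
[XXO/XO./.XO] O move#4: (1,2):-1/XXO/XOO/.XO, (2,0):+1/XXO/XO./OXO*
[XXO/XO./OXO] end (terminal -1, X#5); searched X../.O./.XO to 7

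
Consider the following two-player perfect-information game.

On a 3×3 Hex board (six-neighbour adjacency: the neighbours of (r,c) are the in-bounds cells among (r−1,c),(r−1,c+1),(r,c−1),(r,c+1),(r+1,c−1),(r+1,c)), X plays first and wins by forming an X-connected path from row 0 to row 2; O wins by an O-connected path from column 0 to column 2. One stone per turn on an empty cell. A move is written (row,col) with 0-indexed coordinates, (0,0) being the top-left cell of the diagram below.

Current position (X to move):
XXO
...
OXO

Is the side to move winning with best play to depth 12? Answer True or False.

ply 1, X at XXO/.../OXO | (1,0)=-1→XXO/X../OXO; (1,1)=+1→XXO/.X./OXO*; (1,2)=-1→XXO/..X/OXO
ply 2: XXO/.X./OXO is terminal -1 (O); from XXO/.../OXO depth 12

X winning at [XXO/.../OXO]: True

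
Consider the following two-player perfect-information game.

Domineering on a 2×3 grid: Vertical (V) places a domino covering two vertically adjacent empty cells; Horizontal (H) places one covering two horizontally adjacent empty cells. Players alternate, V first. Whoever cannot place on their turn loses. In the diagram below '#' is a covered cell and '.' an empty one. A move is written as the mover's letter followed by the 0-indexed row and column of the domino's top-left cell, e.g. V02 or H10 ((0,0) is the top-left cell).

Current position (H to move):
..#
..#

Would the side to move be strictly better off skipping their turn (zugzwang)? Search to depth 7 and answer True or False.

p1 H@[..#/..#]: H00[###/..#]+1* H10[..#/###]+1
p2 V@[###/..#] terminal -1; root [..#/..#] d7
pass branch (V moves first from the same position):
  | p1 V@[..#/..#]: V00[#.#/#.#]+1* V01[.##/.##]+1
  | p2 H@[#.#/#.#] terminal -1; root [..#/..#] d7
H moving scores +1; H passing scores -1

zugzwang(..#/..#, H) = False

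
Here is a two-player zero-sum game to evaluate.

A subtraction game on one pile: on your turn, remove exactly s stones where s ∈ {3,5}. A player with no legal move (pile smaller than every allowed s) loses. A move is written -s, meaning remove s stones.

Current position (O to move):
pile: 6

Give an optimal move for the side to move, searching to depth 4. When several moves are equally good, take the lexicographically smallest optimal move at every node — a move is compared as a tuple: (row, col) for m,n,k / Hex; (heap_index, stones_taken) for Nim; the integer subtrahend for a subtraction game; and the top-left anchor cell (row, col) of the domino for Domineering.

O's best at [6]: -5

ply 1, O at 6 | -3=-1→3; -5=+1→1*
ply 2: 1 is terminal -1 (X); from 6 depth 4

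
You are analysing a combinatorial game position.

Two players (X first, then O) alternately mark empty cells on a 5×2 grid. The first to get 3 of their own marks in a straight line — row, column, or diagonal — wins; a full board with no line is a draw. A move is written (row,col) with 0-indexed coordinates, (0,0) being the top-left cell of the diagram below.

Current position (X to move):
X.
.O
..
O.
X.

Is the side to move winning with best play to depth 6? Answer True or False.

p1 X@[X./.O/../O./X.]: (0,1)[XX/.O/../O./X.]+0* (1,0)[X./XO/../O./X.]+0 (2,0)[X./.O/X./O./X.]+0 (2,1)[X./.O/.X/O./X.]+0 (3,1)[X./.O/../OX/X.]+0 (4,1)[X./.O/../O./XX]-1
p2 O@[XX/.O/../O./X.]: (1,0)[XX/OO/../O./X.]+0* (2,0)[XX/.O/O./O./X.]+0 (2,1)[XX/.O/.O/O./X.]+0 (3,1)[XX/.O/../OO/X.]+0 (4,1)[XX/.O/../O./XO]+0
p3 X@[XX/OO/../O./X.]: (2,0)[XX/OO/X./O./X.]+0* (2,1)[XX/OO/.X/O./X.]-1 (3,1)[XX/OO/../OX/X.]-1 (4,1)[XX/OO/../O./XX]-1
p4 O@[XX/OO/X./O./X.]: (2,1)[XX/OO/XO/O./X.]+0* (3,1)[XX/OO/X./OO/X.]+0 (4,1)[XX/OO/X./O./XO]+0
p5 X@[XX/OO/XO/O./X.]: (3,1)[XX/OO/XO/OX/X.]+0* (4,1)[XX/OO/XO/O./XX]-1
p6 O@[XX/OO/XO/OX/X.]: (4,1)[XX/OO/XO/OX/XO]+0*
p7 X@[XX/OO/XO/OX/XO] terminal +0; root [X./.O/../O./X.] d6

X winning at [X./.O/../O./X.]: False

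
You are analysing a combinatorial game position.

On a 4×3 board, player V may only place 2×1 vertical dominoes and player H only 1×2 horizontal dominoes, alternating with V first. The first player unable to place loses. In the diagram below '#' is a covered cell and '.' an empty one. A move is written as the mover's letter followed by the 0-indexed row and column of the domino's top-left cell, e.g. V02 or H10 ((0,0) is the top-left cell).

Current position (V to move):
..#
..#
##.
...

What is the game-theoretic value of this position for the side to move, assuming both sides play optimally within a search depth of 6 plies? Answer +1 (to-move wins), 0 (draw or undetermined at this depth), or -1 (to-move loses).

value(..#/..#/##./..., V) = +1

p1 V@[..#/..#/##./...]: V00[#.#/#.#/##./...]+1* V01[.##/.##/##./...]+1 V22[..#/..#/###/..#]-1
p2 H@[#.#/#.#/##./...]: H30[#.#/#.#/##./##.]-1* H31[#.#/#.#/##./.##]-1
p3 V@[#.#/#.#/##./##.]: V01[###/###/##./##.]+1* V22[#.#/#.#/###/###]+1
p4 H@[###/###/##./##.] terminal -1; root [..#/..#/##./...] d6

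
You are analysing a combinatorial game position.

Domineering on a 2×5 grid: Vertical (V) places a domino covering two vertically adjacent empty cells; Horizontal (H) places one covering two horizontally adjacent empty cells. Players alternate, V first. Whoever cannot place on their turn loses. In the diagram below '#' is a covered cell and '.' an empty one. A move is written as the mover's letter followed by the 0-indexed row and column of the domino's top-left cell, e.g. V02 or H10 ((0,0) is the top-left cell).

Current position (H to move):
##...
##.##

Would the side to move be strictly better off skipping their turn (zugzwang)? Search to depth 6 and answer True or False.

zugzwang(##.../##.##, H) = False

[##.../##.##] H move#1: H02:+1/####./##.##*, H03:-1/##.##/##.##
[####./##.##] end (terminal -1, V#2); searched ##.../##.## to 6
pass branch (V moves first from the same position):
  | [##.../##.##] V move#1: V02:-1/###../#####*
  | [###../#####] H move#2: H03:+1/#####/#####*
  | [#####/#####] end (terminal -1, V#3); searched ##.../##.## to 6
H moving scores +1; H passing scores +1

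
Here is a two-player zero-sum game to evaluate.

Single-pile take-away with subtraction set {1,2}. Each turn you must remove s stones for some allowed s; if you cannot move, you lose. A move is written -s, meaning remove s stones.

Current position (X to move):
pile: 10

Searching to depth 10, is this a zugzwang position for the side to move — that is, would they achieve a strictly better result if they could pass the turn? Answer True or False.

zugzwang(10, X) = False

ply 1, X at 10 | -1=+1→9*; -2=-1→8
ply 2, O at 9 | -1=-1→8*; -2=-1→7
ply 3, X at 8 | -1=-1→7; -2=+1→6*
ply 4, O at 6 | -1=-1→5*; -2=-1→4
ply 5, X at 5 | -1=-1→4; -2=+1→3*
ply 6, O at 3 | -1=-1→2*; -2=-1→1
ply 7, X at 2 | -1=-1→1; -2=+1→0*
ply 8: 0 is terminal -1 (O); from 10 depth 10
if X skipped the turn, O would face:
~ ply 1, O at 10 | -1=+1→9*; -2=-1→8
~ ply 2, X at 9 | -1=-1→8*; -2=-1→7
~ ply 3, O at 8 | -1=-1→7; -2=+1→6*
~ ply 4, X at 6 | -1=-1→5*; -2=-1→4
~ ply 5, O at 5 | -1=-1→4; -2=+1→3*
~ ply 6, X at 3 | -1=-1→2*; -2=-1→1
~ ply 7, O at 2 | -1=-1→1; -2=+1→0*
~ ply 8: 0 is terminal -1 (X); from 10 depth 10
compare (X): move=+1 vs pass=-1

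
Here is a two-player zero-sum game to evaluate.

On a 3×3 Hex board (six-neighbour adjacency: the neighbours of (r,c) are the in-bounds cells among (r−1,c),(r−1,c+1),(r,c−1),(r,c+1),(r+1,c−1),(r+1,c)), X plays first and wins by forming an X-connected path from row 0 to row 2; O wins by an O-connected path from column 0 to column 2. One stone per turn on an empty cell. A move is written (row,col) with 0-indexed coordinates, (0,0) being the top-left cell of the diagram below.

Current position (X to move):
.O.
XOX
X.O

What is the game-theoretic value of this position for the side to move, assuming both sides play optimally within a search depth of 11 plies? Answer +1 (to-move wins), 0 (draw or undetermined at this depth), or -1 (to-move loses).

ply 1, X at .O./XOX/X.O | (0,0)=+1→XO./XOX/X.O*; (0,2)=+1→.OX/XOX/X.O; (2,1)=+1→.O./XOX/XXO
ply 2: XO./XOX/X.O is terminal -1 (O); from .O./XOX/X.O depth 11

value(.O./XOX/X.O, X) = +1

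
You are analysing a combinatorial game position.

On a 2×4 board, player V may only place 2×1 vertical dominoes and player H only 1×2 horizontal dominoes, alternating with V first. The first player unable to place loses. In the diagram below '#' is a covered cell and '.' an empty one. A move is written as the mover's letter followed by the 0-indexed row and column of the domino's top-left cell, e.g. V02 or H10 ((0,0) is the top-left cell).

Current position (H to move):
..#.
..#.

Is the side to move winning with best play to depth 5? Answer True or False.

[..#./..#.] H move#1: H00:+1/###./..#.*, H10:+1/..#./###.
[###./..#.] V move#2: V03:-1/####/..##*
[####/..##] H move#3: H10:+1/####/####*
[####/####] end (terminal -1, V#4); searched ..#./..#. to 5

H winning at [..#./..#.]: True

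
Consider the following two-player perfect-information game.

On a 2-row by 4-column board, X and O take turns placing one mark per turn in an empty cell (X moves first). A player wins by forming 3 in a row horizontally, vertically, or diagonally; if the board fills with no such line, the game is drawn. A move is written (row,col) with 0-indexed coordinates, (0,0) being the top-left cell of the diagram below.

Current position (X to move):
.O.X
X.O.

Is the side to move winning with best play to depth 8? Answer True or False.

[.O.X/X.O.] X move#1: (0,0):+0/XO.X/X.O.*, (0,2):+0/.OXX/X.O., (1,1):+0/.O.X/XXO., (1,3):+0/.O.X/X.OX
[XO.X/X.O.] O move#2: (0,2):+0/XOOX/X.O.*, (1,1):+0/XO.X/XOO., (1,3):+0/XO.X/X.OO
[XOOX/X.O.] X move#3: (1,1):+0/XOOX/XXO.*, (1,3):+0/XOOX/X.OX
[XOOX/XXO.] O move#4: (1,3):+0/XOOX/XXOO*
[XOOX/XXOO] end (terminal +0, X#5); searched .O.X/X.O. to 8

X winning at [.O.X/X.O.]: False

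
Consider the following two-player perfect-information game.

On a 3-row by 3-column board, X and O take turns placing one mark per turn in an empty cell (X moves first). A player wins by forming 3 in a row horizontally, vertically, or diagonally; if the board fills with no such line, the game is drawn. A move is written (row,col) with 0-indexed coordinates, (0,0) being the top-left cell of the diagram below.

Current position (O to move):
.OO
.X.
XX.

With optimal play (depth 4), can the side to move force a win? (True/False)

ply 1, O at .OO/.X./XX. | (0,0)=+1→OOO/.X./XX.*; (1,0)=-1→.OO/OX./XX.; (1,2)=-1→.OO/.XO/XX.; (2,2)=+1→.OO/.X./XXO
ply 2: OOO/.X./XX. is terminal -1 (X); from .OO/.X./XX. depth 4

O winning at [.OO/.X./XX.]: True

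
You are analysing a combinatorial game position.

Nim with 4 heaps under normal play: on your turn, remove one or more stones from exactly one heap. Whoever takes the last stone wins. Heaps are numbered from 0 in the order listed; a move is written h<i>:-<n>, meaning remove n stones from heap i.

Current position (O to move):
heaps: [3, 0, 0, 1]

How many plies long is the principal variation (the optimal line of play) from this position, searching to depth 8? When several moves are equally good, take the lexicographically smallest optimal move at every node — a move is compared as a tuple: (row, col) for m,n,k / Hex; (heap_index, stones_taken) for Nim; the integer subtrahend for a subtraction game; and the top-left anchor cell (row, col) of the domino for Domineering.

ply 1, O at (3,0,0,1) | h0:-1=-1→(2,0,0,1); h0:-2=+1→(1,0,0,1)*; h0:-3=-1→(0,0,0,1); h3:-1=-1→(3,0,0,0)
ply 2, X at (1,0,0,1) | h0:-1=-1→(0,0,0,1)*; h3:-1=-1→(1,0,0,0)
ply 3, O at (0,0,0,1) | h3:-1=+1→(0,0,0,0)*
ply 4: (0,0,0,0) is terminal -1 (X); from (3,0,0,1) depth 8

PV length from [(3,0,0,1)]: 3 plies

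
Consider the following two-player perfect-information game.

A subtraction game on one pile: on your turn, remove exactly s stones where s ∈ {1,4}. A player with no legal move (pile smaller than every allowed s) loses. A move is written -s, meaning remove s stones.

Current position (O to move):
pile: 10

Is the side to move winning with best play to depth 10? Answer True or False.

O winning at [10]: False

ply 1, O at 10 | -1=-1→9*; -4=-1→6
ply 2, X at 9 | -1=-1→8; -4=+1→5*
ply 3, O at 5 | -1=-1→4*; -4=-1→1
ply 4, X at 4 | -1=-1→3; -4=+1→0*
ply 5: 0 is terminal -1 (O); from 10 depth 10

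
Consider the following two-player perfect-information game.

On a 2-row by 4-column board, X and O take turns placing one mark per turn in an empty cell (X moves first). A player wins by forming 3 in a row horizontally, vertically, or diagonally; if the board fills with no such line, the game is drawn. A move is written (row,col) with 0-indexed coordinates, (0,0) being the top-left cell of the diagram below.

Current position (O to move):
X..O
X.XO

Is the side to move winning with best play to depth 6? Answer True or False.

O winning at [X..O/X.XO]: False

p1 O@[X..O/X.XO]: (0,1)[XO.O/X.XO]-1 (0,2)[X.OO/X.XO]-1 (1,1)[X..O/XOXO]+0*
p2 X@[X..O/XOXO]: (0,1)[XX.O/XOXO]+0* (0,2)[X.XO/XOXO]+0
p3 O@[XX.O/XOXO]: (0,2)[XXOO/XOXO]+0*
p4 X@[XXOO/XOXO] terminal +0; root [X..O/X.XO] d6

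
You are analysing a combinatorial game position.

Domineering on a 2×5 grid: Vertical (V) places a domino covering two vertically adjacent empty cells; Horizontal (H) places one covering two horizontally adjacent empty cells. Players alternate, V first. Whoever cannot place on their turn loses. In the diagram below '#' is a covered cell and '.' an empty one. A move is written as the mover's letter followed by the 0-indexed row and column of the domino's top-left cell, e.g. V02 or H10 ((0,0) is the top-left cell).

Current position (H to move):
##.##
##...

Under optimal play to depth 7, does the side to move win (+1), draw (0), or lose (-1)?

value(##.##/##..., H) = +1

[##.##/##...] H move#1: H12:+1/##.##/####.*, H13:-1/##.##/##.##
[##.##/####.] end (terminal -1, V#2); searched ##.##/##... to 7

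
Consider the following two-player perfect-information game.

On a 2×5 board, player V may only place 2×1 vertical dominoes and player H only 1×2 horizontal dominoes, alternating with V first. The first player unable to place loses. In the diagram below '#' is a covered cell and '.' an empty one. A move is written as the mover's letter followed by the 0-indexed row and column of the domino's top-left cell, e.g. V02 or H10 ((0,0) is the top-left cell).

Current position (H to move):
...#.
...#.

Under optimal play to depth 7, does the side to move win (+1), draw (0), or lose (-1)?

p1 H@[...#./...#.]: H00[##.#./...#.]-1* H01[.###./...#.]-1 H10[...#./##.#.]-1 H11[...#./.###.]-1
p2 V@[##.#./...#.]: V02[####./..##.]+1* V04[##.##/...##]-1
p3 H@[####./..##.]: H10[####./####.]-1*
p4 V@[####./####.]: V04[#####/#####]+1*
p5 H@[#####/#####] terminal -1; root [...#./...#.] d7

value(...#./...#., H) = -1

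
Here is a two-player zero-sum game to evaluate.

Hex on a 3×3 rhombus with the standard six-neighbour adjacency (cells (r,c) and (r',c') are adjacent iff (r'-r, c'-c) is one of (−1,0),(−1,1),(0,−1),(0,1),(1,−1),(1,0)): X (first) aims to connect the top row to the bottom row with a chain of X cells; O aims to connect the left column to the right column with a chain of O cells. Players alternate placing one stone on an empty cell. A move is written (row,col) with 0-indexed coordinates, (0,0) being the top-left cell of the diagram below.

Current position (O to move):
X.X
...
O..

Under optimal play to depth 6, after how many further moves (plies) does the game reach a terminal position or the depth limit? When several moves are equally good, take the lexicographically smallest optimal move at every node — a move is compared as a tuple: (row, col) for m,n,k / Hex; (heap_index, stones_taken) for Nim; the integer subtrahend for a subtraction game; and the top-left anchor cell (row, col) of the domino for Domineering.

PV length from [X.X/.../O..]: 5 plies

p1 O@[X.X/.../O..]: (0,1)[XOX/.../O..]-1 (1,0)[X.X/O../O..]-1 (1,1)[X.X/.O./O..]-1 (1,2)[X.X/..O/O..]+1* (2,1)[X.X/.../OO.]+1 (2,2)[X.X/.../O.O]-1
p2 X@[X.X/..O/O..]: (0,1)[XXX/..O/O..]-1* (1,0)[X.X/X.O/O..]-1 (1,1)[X.X/.XO/O..]-1 (2,1)[X.X/..O/OX.]-1 (2,2)[X.X/..O/O.X]-1
p3 O@[XXX/..O/O..]: (1,0)[XXX/O.O/O..]+1* (1,1)[XXX/.OO/O..]+1 (2,1)[XXX/..O/OO.]+1 (2,2)[XXX/..O/O.O]+1
p4 X@[XXX/O.O/O..]: (1,1)[XXX/OXO/O..]-1* (2,1)[XXX/O.O/OX.]-1 (2,2)[XXX/O.O/O.X]-1
p5 O@[XXX/OXO/O..]: (2,1)[XXX/OXO/OO.]+1* (2,2)[XXX/OXO/O.O]-1
p6 X@[XXX/OXO/OO.] terminal -1; root [X.X/.../O..] d6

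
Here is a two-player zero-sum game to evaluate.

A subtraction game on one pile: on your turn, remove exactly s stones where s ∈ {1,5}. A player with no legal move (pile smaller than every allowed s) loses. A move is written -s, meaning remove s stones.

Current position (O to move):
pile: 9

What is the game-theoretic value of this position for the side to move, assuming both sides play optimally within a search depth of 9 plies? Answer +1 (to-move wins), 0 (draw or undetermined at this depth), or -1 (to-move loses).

value(9, O) = +1

ply 1, O at 9 | -1=+1→8*; -5=+1→4
ply 2, X at 8 | -1=-1→7*; -5=-1→3
ply 3, O at 7 | -1=+1→6*; -5=+1→2
ply 4, X at 6 | -1=-1→5*; -5=-1→1
ply 5, O at 5 | -1=+1→4*; -5=+1→0
ply 6, X at 4 | -1=-1→3*
ply 7, O at 3 | -1=+1→2*
ply 8, X at 2 | -1=-1→1*
ply 9, O at 1 | -1=+1→0*
ply 10: 0 is terminal -1 (X); from 9 depth 9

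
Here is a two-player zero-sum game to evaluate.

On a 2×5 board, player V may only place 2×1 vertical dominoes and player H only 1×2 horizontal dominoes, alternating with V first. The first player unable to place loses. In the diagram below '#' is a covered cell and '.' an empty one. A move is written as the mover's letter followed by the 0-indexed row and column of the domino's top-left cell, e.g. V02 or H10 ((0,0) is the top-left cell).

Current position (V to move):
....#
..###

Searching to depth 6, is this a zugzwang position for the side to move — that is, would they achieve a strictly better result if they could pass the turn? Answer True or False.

zugzwang(....#/..###, V) = False

[....#/..###] V move#1: V00:-1/#...#/#.###, V01:+1/.#..#/.####*
[.#..#/.####] H move#2: H02:-1/.####/.####*
[.####/.####] V move#3: V00:+1/#####/#####*
[#####/#####] end (terminal -1, H#4); searched ....#/..### to 6
if V skipped the turn, H would face:
~ [....#/..###] H move#1: H00:+1/##..#/..###*, H01:-1/.##.#/..###, H02:-1/..###/..###, H10:+1/....#/#####
~ [##..#/..###] end (terminal -1, V#2); searched ....#/..### to 6
compare (V): move=+1 vs pass=-1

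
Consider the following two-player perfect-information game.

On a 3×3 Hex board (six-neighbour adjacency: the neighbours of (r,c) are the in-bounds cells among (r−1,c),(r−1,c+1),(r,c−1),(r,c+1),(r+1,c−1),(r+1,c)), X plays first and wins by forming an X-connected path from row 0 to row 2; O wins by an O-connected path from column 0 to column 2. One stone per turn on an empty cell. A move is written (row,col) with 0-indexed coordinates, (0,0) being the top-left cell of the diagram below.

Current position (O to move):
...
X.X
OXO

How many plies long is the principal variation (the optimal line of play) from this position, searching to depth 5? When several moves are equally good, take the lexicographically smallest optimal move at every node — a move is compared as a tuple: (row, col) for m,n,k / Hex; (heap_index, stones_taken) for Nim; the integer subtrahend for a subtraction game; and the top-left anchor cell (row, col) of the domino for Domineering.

p1 O@[.../X.X/OXO]: (0,0)[O../X.X/OXO]-1* (0,1)[.O./X.X/OXO]-1 (0,2)[..O/X.X/OXO]-1 (1,1)[.../XOX/OXO]-1
p2 X@[O../X.X/OXO]: (0,1)[OX./X.X/OXO]+1* (0,2)[O.X/X.X/OXO]+1 (1,1)[O../XXX/OXO]+1
p3 O@[OX./X.X/OXO]: (0,2)[OXO/X.X/OXO]-1* (1,1)[OX./XOX/OXO]-1
p4 X@[OXO/X.X/OXO]: (1,1)[OXO/XXX/OXO]+1*
p5 O@[OXO/XXX/OXO] terminal -1; root [.../X.X/OXO] d5

PV length from [.../X.X/OXO]: 4 plies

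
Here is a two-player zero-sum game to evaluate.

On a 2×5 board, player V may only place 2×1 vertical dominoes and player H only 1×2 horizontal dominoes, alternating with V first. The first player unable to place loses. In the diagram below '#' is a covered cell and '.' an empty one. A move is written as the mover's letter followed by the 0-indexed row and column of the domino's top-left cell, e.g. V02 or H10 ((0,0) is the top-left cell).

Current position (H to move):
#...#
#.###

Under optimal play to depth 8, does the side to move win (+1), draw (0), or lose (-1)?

p1 H@[#...#/#.###]: H01[###.#/#.###]+1* H02[#.###/#.###]-1
p2 V@[###.#/#.###] terminal -1; root [#...#/#.###] d8

value(#...#/#.###, H) = +1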